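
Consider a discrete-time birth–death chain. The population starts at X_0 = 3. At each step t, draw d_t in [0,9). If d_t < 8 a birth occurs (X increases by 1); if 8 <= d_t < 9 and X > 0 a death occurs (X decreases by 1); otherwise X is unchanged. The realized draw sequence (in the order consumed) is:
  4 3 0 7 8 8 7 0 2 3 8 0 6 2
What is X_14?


11

t=0: X=3, d=4 → birth, X_1=4
t=1: X=4, d=3 → birth, X_2=5
t=2: X=5, d=0 → birth, X_3=6
t=3: X=6, d=7 → birth, X_4=7
t=4: X=7, d=8 → death, X_5=6
t=5: X=6, d=8 → death, X_6=5
t=6: X=5, d=7 → birth, X_7=6
t=7: X=6, d=0 → birth, X_8=7
t=8: X=7, d=2 → birth, X_9=8
t=9: X=8, d=3 → birth, X_10=9
t=10: X=9, d=8 → death, X_11=8
t=11: X=8, d=0 → birth, X_12=9
t=12: X=9, d=6 → birth, X_13=10
t=13: X=10, d=2 → birth, X_14=11


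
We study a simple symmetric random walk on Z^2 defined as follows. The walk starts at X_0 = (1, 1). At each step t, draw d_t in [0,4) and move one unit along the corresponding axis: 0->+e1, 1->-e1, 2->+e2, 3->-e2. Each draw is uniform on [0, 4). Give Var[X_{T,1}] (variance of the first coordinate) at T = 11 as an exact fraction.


11/2

Outcome values over d=0..3: [1, -1, 0, 0]
Σy = 0, Σy² = 2, M = 4
μ = 0/4 = 0,  σ² = 2/4 − (0)² = 1/2
Independent increments: Var[X_11] = 11·σ² = 11·(1/2) = 11/2


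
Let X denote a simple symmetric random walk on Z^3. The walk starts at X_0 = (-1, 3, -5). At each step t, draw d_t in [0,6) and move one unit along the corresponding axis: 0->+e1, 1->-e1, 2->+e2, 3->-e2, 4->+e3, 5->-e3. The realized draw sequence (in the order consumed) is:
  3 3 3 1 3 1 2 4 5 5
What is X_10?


(-3, 0, -6)

t=0: X=(-1, 3, -5), d=3 → -e2, X_1=(-1, 2, -5)
t=1: X=(-1, 2, -5), d=3 → -e2, X_2=(-1, 1, -5)
t=2: X=(-1, 1, -5), d=3 → -e2, X_3=(-1, 0, -5)
t=3: X=(-1, 0, -5), d=1 → -e1, X_4=(-2, 0, -5)
t=4: X=(-2, 0, -5), d=3 → -e2, X_5=(-2, -1, -5)
t=5: X=(-2, -1, -5), d=1 → -e1, X_6=(-3, -1, -5)
t=6: X=(-3, -1, -5), d=2 → +e2, X_7=(-3, 0, -5)
t=7: X=(-3, 0, -5), d=4 → +e3, X_8=(-3, 0, -4)
t=8: X=(-3, 0, -4), d=5 → -e3, X_9=(-3, 0, -5)
t=9: X=(-3, 0, -5), d=5 → -e3, X_10=(-3, 0, -6)


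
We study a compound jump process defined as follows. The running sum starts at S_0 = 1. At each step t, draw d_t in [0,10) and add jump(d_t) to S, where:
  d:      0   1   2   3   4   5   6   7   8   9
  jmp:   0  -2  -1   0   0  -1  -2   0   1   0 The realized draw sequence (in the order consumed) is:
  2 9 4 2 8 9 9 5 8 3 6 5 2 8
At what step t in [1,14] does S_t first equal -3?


12

t=0: S=1, d=2, jump=-1, S_1=0
t=1: S=0, d=9, jump=0, S_2=0
t=2: S=0, d=4, jump=0, S_3=0
t=3: S=0, d=2, jump=-1, S_4=-1
t=4: S=-1, d=8, jump=1, S_5=0
t=5: S=0, d=9, jump=0, S_6=0
t=6: S=0, d=9, jump=0, S_7=0
t=7: S=0, d=5, jump=-1, S_8=-1
t=8: S=-1, d=8, jump=1, S_9=0
t=9: S=0, d=3, jump=0, S_10=0
t=10: S=0, d=6, jump=-2, S_11=-2
t=11: S=-2, d=5, jump=-1, S_12=-3
t=12: S=-3, d=2, jump=-1, S_13=-4
t=13: S=-4, d=8, jump=1, S_14=-3


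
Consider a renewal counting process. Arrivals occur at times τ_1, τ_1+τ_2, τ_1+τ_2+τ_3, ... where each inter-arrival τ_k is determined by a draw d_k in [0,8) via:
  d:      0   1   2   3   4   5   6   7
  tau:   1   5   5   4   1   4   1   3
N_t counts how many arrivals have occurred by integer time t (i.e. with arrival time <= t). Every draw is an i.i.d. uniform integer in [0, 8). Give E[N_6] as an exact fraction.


Inter-arrival values over d=0..7: [1, 5, 5, 4, 1, 4, 1, 3]
Each d has probability 1/8, so the pmf of τ is: f(1) = 3/8, f(3) = 1/8, f(4) = 1/4, f(5) = 1/4
Renewal equation for m(n) = E[N_n]: condition on τ_1 = k (if k <= n, one arrival plus a fresh copy on the remaining n−k steps): m(n) = F(n) + Σ_{k<=n} f(k)·m(n−k), where F(n) = P(τ <= n) and m(0) = 0
m(1) = F(1) = 3/8
m(2) = F(2) + f(1)·m(1) = 3/8 + 3/8·3/8 = 33/64
m(3) = F(3) + f(1)·m(2) = 1/2 + 3/8·33/64 = 355/512
m(4) = F(4) + f(1)·m(3) + f(3)·m(1) = 3/4 + 3/8·355/512 + 1/8·3/8 = 4329/4096
m(5) = F(5) + f(1)·m(4) + f(3)·m(2) + f(4)·m(1) = 1 + 3/8·4329/4096 + 1/8·33/64 + 1/4·3/8 = 50939/32768
m(6) = F(6) + f(1)·m(5) + f(3)·m(3) + f(4)·m(2) + f(5)·m(1) = 1 + 3/8·50939/32768 + 1/8·355/512 + 1/4·33/64 + 1/4·3/8 = 496049/262144
E[N_6] = m(6) = 496049/262144

496049/262144


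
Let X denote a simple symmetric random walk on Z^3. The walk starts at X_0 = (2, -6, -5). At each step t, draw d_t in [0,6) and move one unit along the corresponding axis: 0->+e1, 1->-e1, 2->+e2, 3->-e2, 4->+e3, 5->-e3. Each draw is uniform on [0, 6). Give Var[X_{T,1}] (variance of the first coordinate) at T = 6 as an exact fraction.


Outcome values over d=0..5: [1, -1, 0, 0, 0, 0]
Σy = 0, Σy² = 2, M = 6
μ = 0/6 = 0,  σ² = 2/6 − (0)² = 1/3
Independent increments: Var[X_6] = 6·σ² = 6·(1/3) = 2

2


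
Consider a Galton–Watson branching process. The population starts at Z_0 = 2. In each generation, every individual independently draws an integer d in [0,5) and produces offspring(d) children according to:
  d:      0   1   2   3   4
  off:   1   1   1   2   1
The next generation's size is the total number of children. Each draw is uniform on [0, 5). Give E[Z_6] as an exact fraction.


93312/15625

Outcome values over d=0..4: [1, 1, 1, 2, 1]
Σy = 6, Σy² = 8, M = 5
μ = 6/5 = 6/5,  σ² = 8/5 − (6/5)² = 4/25
E[Z_0] = 2
E[Z_1] = 6/5·E[Z_0] = 12/5
E[Z_2] = 6/5·E[Z_1] = 72/25
E[Z_3] = 6/5·E[Z_2] = 432/125
E[Z_4] = 6/5·E[Z_3] = 2592/625
E[Z_5] = 6/5·E[Z_4] = 15552/3125
E[Z_6] = 6/5·E[Z_5] = 93312/15625


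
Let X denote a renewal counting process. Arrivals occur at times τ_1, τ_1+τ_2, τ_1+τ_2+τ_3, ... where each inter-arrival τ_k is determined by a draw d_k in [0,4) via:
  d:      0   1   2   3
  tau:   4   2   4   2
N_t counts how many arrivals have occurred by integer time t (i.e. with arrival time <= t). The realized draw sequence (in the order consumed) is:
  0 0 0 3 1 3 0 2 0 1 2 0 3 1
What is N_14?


draw d_1=0: τ_1=4, arrival time A_1=4
draw d_2=0: τ_2=4, arrival time A_2=8
draw d_3=0: τ_3=4, arrival time A_3=12
draw d_4=3: τ_4=2, arrival time A_4=14
draw d_5=1: τ_5=2, arrival time A_5=16
draw d_6=3: τ_6=2, arrival time A_6=18
draw d_7=0: τ_7=4, arrival time A_7=22
draw d_8=2: τ_8=4, arrival time A_8=26
draw d_9=0: τ_9=4, arrival time A_9=30
draw d_10=1: τ_10=2, arrival time A_10=32
draw d_11=2: τ_11=4, arrival time A_11=36
draw d_12=0: τ_12=4, arrival time A_12=40
draw d_13=3: τ_13=2, arrival time A_13=42
draw d_14=1: τ_14=2, arrival time A_14=44
N_t over t=0..14: 0:0 1:0 2:0 3:0 4:1 5:1 6:1 7:1 8:2 9:2 10:2 11:2 12:3 13:3 14:4

4


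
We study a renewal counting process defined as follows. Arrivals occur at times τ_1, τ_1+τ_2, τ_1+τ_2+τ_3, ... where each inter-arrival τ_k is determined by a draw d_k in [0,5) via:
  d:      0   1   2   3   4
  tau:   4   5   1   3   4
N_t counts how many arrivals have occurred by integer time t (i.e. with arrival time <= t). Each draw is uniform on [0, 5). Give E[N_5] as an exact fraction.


4106/3125

Inter-arrival values over d=0..4: [4, 5, 1, 3, 4]
Each d has probability 1/5, so the pmf of τ is: f(1) = 1/5, f(3) = 1/5, f(4) = 2/5, f(5) = 1/5
Renewal equation for m(n) = E[N_n]: condition on τ_1 = k (if k <= n, one arrival plus a fresh copy on the remaining n−k steps): m(n) = F(n) + Σ_{k<=n} f(k)·m(n−k), where F(n) = P(τ <= n) and m(0) = 0
m(1) = F(1) = 1/5
m(2) = F(2) + f(1)·m(1) = 1/5 + 1/5·1/5 = 6/25
m(3) = F(3) + f(1)·m(2) = 2/5 + 1/5·6/25 = 56/125
m(4) = F(4) + f(1)·m(3) + f(3)·m(1) = 4/5 + 1/5·56/125 + 1/5·1/5 = 581/625
m(5) = F(5) + f(1)·m(4) + f(3)·m(2) + f(4)·m(1) = 1 + 1/5·581/625 + 1/5·6/25 + 2/5·1/5 = 4106/3125
E[N_5] = m(5) = 4106/3125


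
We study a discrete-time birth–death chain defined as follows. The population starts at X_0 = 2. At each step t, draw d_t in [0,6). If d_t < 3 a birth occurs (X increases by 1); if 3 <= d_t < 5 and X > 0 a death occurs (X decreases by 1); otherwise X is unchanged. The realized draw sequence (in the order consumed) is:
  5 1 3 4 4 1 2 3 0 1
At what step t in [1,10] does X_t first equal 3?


2

t=0: X=2, d=5 → hold, X_1=2
t=1: X=2, d=1 → birth, X_2=3
t=2: X=3, d=3 → death, X_3=2
t=3: X=2, d=4 → death, X_4=1
t=4: X=1, d=4 → death, X_5=0
t=5: X=0, d=1 → birth, X_6=1
t=6: X=1, d=2 → birth, X_7=2
t=7: X=2, d=3 → death, X_8=1
t=8: X=1, d=0 → birth, X_9=2
t=9: X=2, d=1 → birth, X_10=3


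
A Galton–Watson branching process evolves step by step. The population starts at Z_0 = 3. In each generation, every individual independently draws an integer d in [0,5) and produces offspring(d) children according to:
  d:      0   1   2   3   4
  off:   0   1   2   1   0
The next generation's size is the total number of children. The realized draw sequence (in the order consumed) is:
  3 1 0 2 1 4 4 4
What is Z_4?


gen 0: Z_0=3, draws=[3, 1, 0], offspring=[1, 1, 0], Z_1=2
gen 1: Z_1=2, draws=[2, 1], offspring=[2, 1], Z_2=3
gen 2: Z_2=3, draws=[4, 4, 4], offspring=[0, 0, 0], Z_3=0
gen 3: Z_3=0, draws=[], offspring=[], Z_4=0

0


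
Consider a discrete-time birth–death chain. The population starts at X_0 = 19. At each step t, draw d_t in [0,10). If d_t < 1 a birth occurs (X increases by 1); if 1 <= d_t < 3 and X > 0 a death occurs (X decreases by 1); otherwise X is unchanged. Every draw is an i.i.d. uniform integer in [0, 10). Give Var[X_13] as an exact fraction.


377/100

X can drop by at most 1 per step and X_0 = 19 > T = 13, so X_t >= 19 − t >= 6 > 0 for every t <= 13: the floor at 0 (the 'and X > 0' condition) never binds. Hence X_13 = X_0 + Σ_{t<13} Y_t with i.i.d. increments Y_t = y(d_t) ∈ {+1, −1, 0}.
Outcome values over d=0..9: [1, -1, -1, 0, 0, 0, 0, 0, 0, 0]
Σy = -1, Σy² = 3, M = 10
μ = -1/10 = -1/10,  σ² = 3/10 − (-1/10)² = 29/100
Independent increments: Var[X_13] = 13·σ² = 13·(29/100) = 377/100


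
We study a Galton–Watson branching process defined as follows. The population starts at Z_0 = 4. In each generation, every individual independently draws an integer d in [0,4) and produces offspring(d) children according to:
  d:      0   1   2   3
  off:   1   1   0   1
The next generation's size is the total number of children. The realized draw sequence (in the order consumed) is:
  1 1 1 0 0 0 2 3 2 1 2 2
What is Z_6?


gen 0: Z_0=4, draws=[1, 1, 1, 0], offspring=[1, 1, 1, 1], Z_1=4
gen 1: Z_1=4, draws=[0, 0, 2, 3], offspring=[1, 1, 0, 1], Z_2=3
gen 2: Z_2=3, draws=[2, 1, 2], offspring=[0, 1, 0], Z_3=1
gen 3: Z_3=1, draws=[2], offspring=[0], Z_4=0
gen 4: Z_4=0, draws=[], offspring=[], Z_5=0
gen 5: Z_5=0, draws=[], offspring=[], Z_6=0

0


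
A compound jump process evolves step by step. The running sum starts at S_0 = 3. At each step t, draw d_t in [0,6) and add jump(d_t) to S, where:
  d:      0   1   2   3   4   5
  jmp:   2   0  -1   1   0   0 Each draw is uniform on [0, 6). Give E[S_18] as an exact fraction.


9

Outcome values over d=0..5: [2, 0, -1, 1, 0, 0]
Σy = 2, Σy² = 6, M = 6
μ = 2/6 = 1/3,  σ² = 6/6 − (1/3)² = 8/9
E[S_18] = 3 + 18·(1/3) = 9


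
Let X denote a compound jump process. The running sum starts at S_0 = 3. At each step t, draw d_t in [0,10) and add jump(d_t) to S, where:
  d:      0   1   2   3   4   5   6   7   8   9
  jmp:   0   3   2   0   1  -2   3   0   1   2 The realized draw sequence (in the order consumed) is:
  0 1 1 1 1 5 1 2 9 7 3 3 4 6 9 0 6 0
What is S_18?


t=0: S=3, d=0, jump=0, S_1=3
t=1: S=3, d=1, jump=3, S_2=6
t=2: S=6, d=1, jump=3, S_3=9
t=3: S=9, d=1, jump=3, S_4=12
t=4: S=12, d=1, jump=3, S_5=15
t=5: S=15, d=5, jump=-2, S_6=13
t=6: S=13, d=1, jump=3, S_7=16
t=7: S=16, d=2, jump=2, S_8=18
t=8: S=18, d=9, jump=2, S_9=20
t=9: S=20, d=7, jump=0, S_10=20
t=10: S=20, d=3, jump=0, S_11=20
t=11: S=20, d=3, jump=0, S_12=20
t=12: S=20, d=4, jump=1, S_13=21
t=13: S=21, d=6, jump=3, S_14=24
t=14: S=24, d=9, jump=2, S_15=26
t=15: S=26, d=0, jump=0, S_16=26
t=16: S=26, d=6, jump=3, S_17=29
t=17: S=29, d=0, jump=0, S_18=29

29


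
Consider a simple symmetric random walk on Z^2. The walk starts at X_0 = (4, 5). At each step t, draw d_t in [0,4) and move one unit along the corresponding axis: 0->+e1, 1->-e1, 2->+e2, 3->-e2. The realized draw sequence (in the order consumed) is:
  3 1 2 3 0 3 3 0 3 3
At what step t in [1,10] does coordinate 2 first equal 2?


7

t=0: X=(4, 5), d=3 → -e2, X_1=(4, 4)
t=1: X=(4, 4), d=1 → -e1, X_2=(3, 4)
t=2: X=(3, 4), d=2 → +e2, X_3=(3, 5)
t=3: X=(3, 5), d=3 → -e2, X_4=(3, 4)
t=4: X=(3, 4), d=0 → +e1, X_5=(4, 4)
t=5: X=(4, 4), d=3 → -e2, X_6=(4, 3)
t=6: X=(4, 3), d=3 → -e2, X_7=(4, 2)
t=7: X=(4, 2), d=0 → +e1, X_8=(5, 2)
t=8: X=(5, 2), d=3 → -e2, X_9=(5, 1)
t=9: X=(5, 1), d=3 → -e2, X_10=(5, 0)


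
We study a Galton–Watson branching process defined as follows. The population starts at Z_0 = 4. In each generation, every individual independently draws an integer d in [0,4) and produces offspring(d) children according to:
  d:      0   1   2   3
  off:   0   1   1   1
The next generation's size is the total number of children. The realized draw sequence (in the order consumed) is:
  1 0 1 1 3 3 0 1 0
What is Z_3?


gen 0: Z_0=4, draws=[1, 0, 1, 1], offspring=[1, 0, 1, 1], Z_1=3
gen 1: Z_1=3, draws=[3, 3, 0], offspring=[1, 1, 0], Z_2=2
gen 2: Z_2=2, draws=[1, 0], offspring=[1, 0], Z_3=1

1


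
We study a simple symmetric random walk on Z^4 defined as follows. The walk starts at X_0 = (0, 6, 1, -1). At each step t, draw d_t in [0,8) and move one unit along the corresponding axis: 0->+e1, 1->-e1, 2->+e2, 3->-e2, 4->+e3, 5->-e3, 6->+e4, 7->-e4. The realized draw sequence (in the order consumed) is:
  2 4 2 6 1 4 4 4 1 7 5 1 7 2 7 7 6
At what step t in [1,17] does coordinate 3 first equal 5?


t=0: X=(0, 6, 1, -1), d=2 → +e2, X_1=(0, 7, 1, -1)
t=1: X=(0, 7, 1, -1), d=4 → +e3, X_2=(0, 7, 2, -1)
t=2: X=(0, 7, 2, -1), d=2 → +e2, X_3=(0, 8, 2, -1)
t=3: X=(0, 8, 2, -1), d=6 → +e4, X_4=(0, 8, 2, 0)
t=4: X=(0, 8, 2, 0), d=1 → -e1, X_5=(-1, 8, 2, 0)
t=5: X=(-1, 8, 2, 0), d=4 → +e3, X_6=(-1, 8, 3, 0)
t=6: X=(-1, 8, 3, 0), d=4 → +e3, X_7=(-1, 8, 4, 0)
t=7: X=(-1, 8, 4, 0), d=4 → +e3, X_8=(-1, 8, 5, 0)
t=8: X=(-1, 8, 5, 0), d=1 → -e1, X_9=(-2, 8, 5, 0)
t=9: X=(-2, 8, 5, 0), d=7 → -e4, X_10=(-2, 8, 5, -1)
t=10: X=(-2, 8, 5, -1), d=5 → -e3, X_11=(-2, 8, 4, -1)
t=11: X=(-2, 8, 4, -1), d=1 → -e1, X_12=(-3, 8, 4, -1)
t=12: X=(-3, 8, 4, -1), d=7 → -e4, X_13=(-3, 8, 4, -2)
t=13: X=(-3, 8, 4, -2), d=2 → +e2, X_14=(-3, 9, 4, -2)
t=14: X=(-3, 9, 4, -2), d=7 → -e4, X_15=(-3, 9, 4, -3)
t=15: X=(-3, 9, 4, -3), d=7 → -e4, X_16=(-3, 9, 4, -4)
t=16: X=(-3, 9, 4, -4), d=6 → +e4, X_17=(-3, 9, 4, -3)

8


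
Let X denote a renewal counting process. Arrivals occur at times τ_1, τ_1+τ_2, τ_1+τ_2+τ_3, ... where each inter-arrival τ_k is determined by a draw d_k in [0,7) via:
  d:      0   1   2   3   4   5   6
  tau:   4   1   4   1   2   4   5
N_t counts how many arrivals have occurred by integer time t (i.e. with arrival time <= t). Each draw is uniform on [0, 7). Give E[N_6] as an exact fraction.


Inter-arrival values over d=0..6: [4, 1, 4, 1, 2, 4, 5]
Each d has probability 1/7, so the pmf of τ is: f(1) = 2/7, f(2) = 1/7, f(4) = 3/7, f(5) = 1/7
Renewal equation for m(n) = E[N_n]: condition on τ_1 = k (if k <= n, one arrival plus a fresh copy on the remaining n−k steps): m(n) = F(n) + Σ_{k<=n} f(k)·m(n−k), where F(n) = P(τ <= n) and m(0) = 0
m(1) = F(1) = 2/7
m(2) = F(2) + f(1)·m(1) = 3/7 + 2/7·2/7 = 25/49
m(3) = F(3) + f(1)·m(2) + f(2)·m(1) = 3/7 + 2/7·25/49 + 1/7·2/7 = 211/343
m(4) = F(4) + f(1)·m(3) + f(2)·m(2) = 6/7 + 2/7·211/343 + 1/7·25/49 = 2655/2401
m(5) = F(5) + f(1)·m(4) + f(2)·m(3) + f(4)·m(1) = 1 + 2/7·2655/2401 + 1/7·211/343 + 3/7·2/7 = 25652/16807
m(6) = F(6) + f(1)·m(5) + f(2)·m(4) + f(4)·m(2) + f(5)·m(1) = 1 + 2/7·25652/16807 + 1/7·2655/2401 + 3/7·25/49 + 1/7·2/7 = 218065/117649
E[N_6] = m(6) = 218065/117649

218065/117649


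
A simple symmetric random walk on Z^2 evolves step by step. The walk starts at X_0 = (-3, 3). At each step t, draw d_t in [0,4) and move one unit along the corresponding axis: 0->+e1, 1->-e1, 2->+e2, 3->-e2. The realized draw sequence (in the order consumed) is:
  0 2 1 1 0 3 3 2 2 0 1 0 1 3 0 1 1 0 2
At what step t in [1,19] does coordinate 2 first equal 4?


t=0: X=(-3, 3), d=0 → +e1, X_1=(-2, 3)
t=1: X=(-2, 3), d=2 → +e2, X_2=(-2, 4)
t=2: X=(-2, 4), d=1 → -e1, X_3=(-3, 4)
t=3: X=(-3, 4), d=1 → -e1, X_4=(-4, 4)
t=4: X=(-4, 4), d=0 → +e1, X_5=(-3, 4)
t=5: X=(-3, 4), d=3 → -e2, X_6=(-3, 3)
t=6: X=(-3, 3), d=3 → -e2, X_7=(-3, 2)
t=7: X=(-3, 2), d=2 → +e2, X_8=(-3, 3)
t=8: X=(-3, 3), d=2 → +e2, X_9=(-3, 4)
t=9: X=(-3, 4), d=0 → +e1, X_10=(-2, 4)
t=10: X=(-2, 4), d=1 → -e1, X_11=(-3, 4)
t=11: X=(-3, 4), d=0 → +e1, X_12=(-2, 4)
t=12: X=(-2, 4), d=1 → -e1, X_13=(-3, 4)
t=13: X=(-3, 4), d=3 → -e2, X_14=(-3, 3)
t=14: X=(-3, 3), d=0 → +e1, X_15=(-2, 3)
t=15: X=(-2, 3), d=1 → -e1, X_16=(-3, 3)
t=16: X=(-3, 3), d=1 → -e1, X_17=(-4, 3)
t=17: X=(-4, 3), d=0 → +e1, X_18=(-3, 3)
t=18: X=(-3, 3), d=2 → +e2, X_19=(-3, 4)

2


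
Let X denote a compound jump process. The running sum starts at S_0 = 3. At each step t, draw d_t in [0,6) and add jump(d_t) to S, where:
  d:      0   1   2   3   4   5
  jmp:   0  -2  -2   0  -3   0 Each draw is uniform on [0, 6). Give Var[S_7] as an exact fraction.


Outcome values over d=0..5: [0, -2, -2, 0, -3, 0]
Σy = -7, Σy² = 17, M = 6
μ = -7/6 = -7/6,  σ² = 17/6 − (-7/6)² = 53/36
Independent increments: Var[S_7] = 7·σ² = 7·(53/36) = 371/36

371/36


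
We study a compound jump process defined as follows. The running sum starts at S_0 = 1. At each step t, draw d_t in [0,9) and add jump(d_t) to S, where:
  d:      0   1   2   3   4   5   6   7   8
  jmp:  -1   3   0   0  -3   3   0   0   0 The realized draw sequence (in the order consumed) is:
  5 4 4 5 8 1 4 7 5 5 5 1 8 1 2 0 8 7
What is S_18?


t=0: S=1, d=5, jump=3, S_1=4
t=1: S=4, d=4, jump=-3, S_2=1
t=2: S=1, d=4, jump=-3, S_3=-2
t=3: S=-2, d=5, jump=3, S_4=1
t=4: S=1, d=8, jump=0, S_5=1
t=5: S=1, d=1, jump=3, S_6=4
t=6: S=4, d=4, jump=-3, S_7=1
t=7: S=1, d=7, jump=0, S_8=1
t=8: S=1, d=5, jump=3, S_9=4
t=9: S=4, d=5, jump=3, S_10=7
t=10: S=7, d=5, jump=3, S_11=10
t=11: S=10, d=1, jump=3, S_12=13
t=12: S=13, d=8, jump=0, S_13=13
t=13: S=13, d=1, jump=3, S_14=16
t=14: S=16, d=2, jump=0, S_15=16
t=15: S=16, d=0, jump=-1, S_16=15
t=16: S=15, d=8, jump=0, S_17=15
t=17: S=15, d=7, jump=0, S_18=15

15


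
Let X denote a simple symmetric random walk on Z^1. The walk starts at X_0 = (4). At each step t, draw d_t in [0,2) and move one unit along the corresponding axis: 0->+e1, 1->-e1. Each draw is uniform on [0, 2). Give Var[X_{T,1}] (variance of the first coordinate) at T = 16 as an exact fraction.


16

Outcome values over d=0..1: [1, -1]
Σy = 0, Σy² = 2, M = 2
μ = 0/2 = 0,  σ² = 2/2 − (0)² = 1
Independent increments: Var[X_16] = 16·σ² = 16·(1) = 16


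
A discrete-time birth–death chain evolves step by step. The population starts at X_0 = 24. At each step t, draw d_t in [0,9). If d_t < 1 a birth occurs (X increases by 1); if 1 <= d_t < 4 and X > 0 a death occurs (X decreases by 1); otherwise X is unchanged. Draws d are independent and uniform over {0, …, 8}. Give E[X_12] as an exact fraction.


X can drop by at most 1 per step and X_0 = 24 > T = 12, so X_t >= 24 − t >= 12 > 0 for every t <= 12: the floor at 0 (the 'and X > 0' condition) never binds. Hence X_12 = X_0 + Σ_{t<12} Y_t with i.i.d. increments Y_t = y(d_t) ∈ {+1, −1, 0}.
Outcome values over d=0..8: [1, -1, -1, -1, 0, 0, 0, 0, 0]
Σy = -2, Σy² = 4, M = 9
μ = -2/9 = -2/9,  σ² = 4/9 − (-2/9)² = 32/81
E[X_12] = 24 + 12·(-2/9) = 64/3

64/3


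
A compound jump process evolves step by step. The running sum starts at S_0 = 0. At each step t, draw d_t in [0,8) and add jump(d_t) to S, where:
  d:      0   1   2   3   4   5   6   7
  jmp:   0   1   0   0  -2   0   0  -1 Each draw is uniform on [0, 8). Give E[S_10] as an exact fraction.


-5/2

Outcome values over d=0..7: [0, 1, 0, 0, -2, 0, 0, -1]
Σy = -2, Σy² = 6, M = 8
μ = -2/8 = -1/4,  σ² = 6/8 − (-1/4)² = 11/16
E[S_10] = 0 + 10·(-1/4) = -5/2


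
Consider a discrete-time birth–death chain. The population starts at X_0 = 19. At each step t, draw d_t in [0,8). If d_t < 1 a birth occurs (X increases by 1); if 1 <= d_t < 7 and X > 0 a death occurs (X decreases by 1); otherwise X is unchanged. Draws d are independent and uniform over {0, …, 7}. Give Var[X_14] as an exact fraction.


X can drop by at most 1 per step and X_0 = 19 > T = 14, so X_t >= 19 − t >= 5 > 0 for every t <= 14: the floor at 0 (the 'and X > 0' condition) never binds. Hence X_14 = X_0 + Σ_{t<14} Y_t with i.i.d. increments Y_t = y(d_t) ∈ {+1, −1, 0}.
Outcome values over d=0..7: [1, -1, -1, -1, -1, -1, -1, 0]
Σy = -5, Σy² = 7, M = 8
μ = -5/8 = -5/8,  σ² = 7/8 − (-5/8)² = 31/64
Independent increments: Var[X_14] = 14·σ² = 14·(31/64) = 217/32

217/32


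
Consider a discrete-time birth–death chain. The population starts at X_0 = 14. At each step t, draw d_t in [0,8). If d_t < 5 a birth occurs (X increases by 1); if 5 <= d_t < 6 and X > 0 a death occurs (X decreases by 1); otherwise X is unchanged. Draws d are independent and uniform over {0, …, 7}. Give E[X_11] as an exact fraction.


39/2

X can drop by at most 1 per step and X_0 = 14 > T = 11, so X_t >= 14 − t >= 3 > 0 for every t <= 11: the floor at 0 (the 'and X > 0' condition) never binds. Hence X_11 = X_0 + Σ_{t<11} Y_t with i.i.d. increments Y_t = y(d_t) ∈ {+1, −1, 0}.
Outcome values over d=0..7: [1, 1, 1, 1, 1, -1, 0, 0]
Σy = 4, Σy² = 6, M = 8
μ = 4/8 = 1/2,  σ² = 6/8 − (1/2)² = 1/2
E[X_11] = 14 + 11·(1/2) = 39/2


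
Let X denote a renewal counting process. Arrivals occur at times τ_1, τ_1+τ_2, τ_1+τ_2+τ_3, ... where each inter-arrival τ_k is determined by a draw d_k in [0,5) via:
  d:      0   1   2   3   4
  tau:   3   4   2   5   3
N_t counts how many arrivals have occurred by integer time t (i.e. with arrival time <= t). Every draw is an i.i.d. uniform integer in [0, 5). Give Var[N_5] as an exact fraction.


Inter-arrival values over d=0..4: [3, 4, 2, 5, 3]
Each d has probability 1/5, so the pmf of τ is: f(2) = 1/5, f(3) = 2/5, f(4) = 1/5, f(5) = 1/5
Let p_n(j) = P(N_n = j), with p_0 = [1]. Condition on τ_1: p_n(0) = P(τ > n), and for j >= 1, p_n(j) = Σ_{k<=n} f(k)·p_{n−k}(j−1)
p_1 = [1]  (j = 0)
p_2 = [4/5, 1/5]  (j = 0..1)
p_3 = [2/5, 3/5]  (j = 0..1)
p_4 = [1/5, 19/25, 1/25]  (j = 0..2)
p_5 = [0, 4/5, 1/5]  (j = 0..2)
E[N_5] = Σ j·p_5(j) = 6/5;  E[N_5²] = Σ j²·p_5(j) = 8/5
Var[N_5] = 8/5 − (6/5)² = 4/25

4/25


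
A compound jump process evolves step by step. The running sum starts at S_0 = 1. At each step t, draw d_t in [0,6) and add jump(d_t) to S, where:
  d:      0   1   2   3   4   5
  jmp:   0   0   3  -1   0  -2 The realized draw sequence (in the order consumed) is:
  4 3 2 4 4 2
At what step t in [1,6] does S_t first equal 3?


t=0: S=1, d=4, jump=0, S_1=1
t=1: S=1, d=3, jump=-1, S_2=0
t=2: S=0, d=2, jump=3, S_3=3
t=3: S=3, d=4, jump=0, S_4=3
t=4: S=3, d=4, jump=0, S_5=3
t=5: S=3, d=2, jump=3, S_6=6

3


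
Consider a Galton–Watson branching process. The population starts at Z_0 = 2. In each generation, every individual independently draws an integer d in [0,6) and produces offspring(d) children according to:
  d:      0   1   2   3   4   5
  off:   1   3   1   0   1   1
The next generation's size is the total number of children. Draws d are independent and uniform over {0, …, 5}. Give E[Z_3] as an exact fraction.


Outcome values over d=0..5: [1, 3, 1, 0, 1, 1]
Σy = 7, Σy² = 13, M = 6
μ = 7/6 = 7/6,  σ² = 13/6 − (7/6)² = 29/36
E[Z_0] = 2
E[Z_1] = 7/6·E[Z_0] = 7/3
E[Z_2] = 7/6·E[Z_1] = 49/18
E[Z_3] = 7/6·E[Z_2] = 343/108

343/108


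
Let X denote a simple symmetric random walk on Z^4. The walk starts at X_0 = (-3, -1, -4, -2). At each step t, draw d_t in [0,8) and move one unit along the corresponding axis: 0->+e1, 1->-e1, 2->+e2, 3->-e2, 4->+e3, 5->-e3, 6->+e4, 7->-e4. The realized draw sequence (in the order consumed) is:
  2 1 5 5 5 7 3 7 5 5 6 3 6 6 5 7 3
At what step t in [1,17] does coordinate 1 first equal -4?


2

t=0: X=(-3, -1, -4, -2), d=2 → +e2, X_1=(-3, 0, -4, -2)
t=1: X=(-3, 0, -4, -2), d=1 → -e1, X_2=(-4, 0, -4, -2)
t=2: X=(-4, 0, -4, -2), d=5 → -e3, X_3=(-4, 0, -5, -2)
t=3: X=(-4, 0, -5, -2), d=5 → -e3, X_4=(-4, 0, -6, -2)
t=4: X=(-4, 0, -6, -2), d=5 → -e3, X_5=(-4, 0, -7, -2)
t=5: X=(-4, 0, -7, -2), d=7 → -e4, X_6=(-4, 0, -7, -3)
t=6: X=(-4, 0, -7, -3), d=3 → -e2, X_7=(-4, -1, -7, -3)
t=7: X=(-4, -1, -7, -3), d=7 → -e4, X_8=(-4, -1, -7, -4)
t=8: X=(-4, -1, -7, -4), d=5 → -e3, X_9=(-4, -1, -8, -4)
t=9: X=(-4, -1, -8, -4), d=5 → -e3, X_10=(-4, -1, -9, -4)
t=10: X=(-4, -1, -9, -4), d=6 → +e4, X_11=(-4, -1, -9, -3)
t=11: X=(-4, -1, -9, -3), d=3 → -e2, X_12=(-4, -2, -9, -3)
t=12: X=(-4, -2, -9, -3), d=6 → +e4, X_13=(-4, -2, -9, -2)
t=13: X=(-4, -2, -9, -2), d=6 → +e4, X_14=(-4, -2, -9, -1)
t=14: X=(-4, -2, -9, -1), d=5 → -e3, X_15=(-4, -2, -10, -1)
t=15: X=(-4, -2, -10, -1), d=7 → -e4, X_16=(-4, -2, -10, -2)
t=16: X=(-4, -2, -10, -2), d=3 → -e2, X_17=(-4, -3, -10, -2)


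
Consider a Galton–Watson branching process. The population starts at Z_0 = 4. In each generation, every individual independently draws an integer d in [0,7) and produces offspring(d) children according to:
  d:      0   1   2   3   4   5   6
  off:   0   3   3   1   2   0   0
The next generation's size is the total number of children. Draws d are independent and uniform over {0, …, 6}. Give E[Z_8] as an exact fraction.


172186884/5764801

Outcome values over d=0..6: [0, 3, 3, 1, 2, 0, 0]
Σy = 9, Σy² = 23, M = 7
μ = 9/7 = 9/7,  σ² = 23/7 − (9/7)² = 80/49
E[Z_0] = 4
E[Z_1] = 9/7·E[Z_0] = 36/7
E[Z_2] = 9/7·E[Z_1] = 324/49
E[Z_3] = 9/7·E[Z_2] = 2916/343
E[Z_4] = 9/7·E[Z_3] = 26244/2401
E[Z_5] = 9/7·E[Z_4] = 236196/16807
E[Z_6] = 9/7·E[Z_5] = 2125764/117649
E[Z_7] = 9/7·E[Z_6] = 19131876/823543
E[Z_8] = 9/7·E[Z_7] = 172186884/5764801


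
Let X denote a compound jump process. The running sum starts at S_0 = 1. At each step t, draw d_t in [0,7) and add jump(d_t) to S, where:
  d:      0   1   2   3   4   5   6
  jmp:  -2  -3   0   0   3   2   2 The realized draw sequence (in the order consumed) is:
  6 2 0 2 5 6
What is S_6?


t=0: S=1, d=6, jump=2, S_1=3
t=1: S=3, d=2, jump=0, S_2=3
t=2: S=3, d=0, jump=-2, S_3=1
t=3: S=1, d=2, jump=0, S_4=1
t=4: S=1, d=5, jump=2, S_5=3
t=5: S=3, d=6, jump=2, S_6=5

5


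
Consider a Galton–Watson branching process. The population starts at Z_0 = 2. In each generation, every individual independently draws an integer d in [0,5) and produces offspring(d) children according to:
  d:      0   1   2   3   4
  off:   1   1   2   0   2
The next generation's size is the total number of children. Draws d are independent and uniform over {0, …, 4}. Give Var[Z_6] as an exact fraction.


6756317568/244140625

Outcome values over d=0..4: [1, 1, 2, 0, 2]
Σy = 6, Σy² = 10, M = 5
μ = 6/5 = 6/5,  σ² = 10/5 − (6/5)² = 14/25
V_0 = 0, E_0 = 2
V_1 = 14/25·E_0 + (6/5)²·V_0 = 28/25;  E_1 = 12/5
V_2 = 14/25·E_1 + (6/5)²·V_1 = 1848/625;  E_2 = 72/25
V_3 = 14/25·E_2 + (6/5)²·V_2 = 91728/15625;  E_3 = 432/125
V_4 = 14/25·E_3 + (6/5)²·V_3 = 4058208/390625;  E_4 = 2592/625
V_5 = 14/25·E_4 + (6/5)²·V_4 = 168775488/9765625;  E_5 = 15552/3125
V_6 = 14/25·E_5 + (6/5)²·V_5 = 6756317568/244140625;  E_6 = 93312/15625


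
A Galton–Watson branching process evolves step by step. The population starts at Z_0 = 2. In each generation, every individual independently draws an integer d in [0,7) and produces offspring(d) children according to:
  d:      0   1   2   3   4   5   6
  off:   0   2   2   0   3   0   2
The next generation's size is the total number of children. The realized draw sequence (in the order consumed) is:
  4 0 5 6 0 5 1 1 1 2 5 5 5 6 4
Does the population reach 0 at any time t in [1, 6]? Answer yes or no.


no

gen 0: Z_0=2, draws=[4, 0], offspring=[3, 0], Z_1=3
gen 1: Z_1=3, draws=[5, 6, 0], offspring=[0, 2, 0], Z_2=2
gen 2: Z_2=2, draws=[5, 1], offspring=[0, 2], Z_3=2
gen 3: Z_3=2, draws=[1, 1], offspring=[2, 2], Z_4=4
gen 4: Z_4=4, draws=[2, 5, 5, 5], offspring=[2, 0, 0, 0], Z_5=2
gen 5: Z_5=2, draws=[6, 4], offspring=[2, 3], Z_6=5


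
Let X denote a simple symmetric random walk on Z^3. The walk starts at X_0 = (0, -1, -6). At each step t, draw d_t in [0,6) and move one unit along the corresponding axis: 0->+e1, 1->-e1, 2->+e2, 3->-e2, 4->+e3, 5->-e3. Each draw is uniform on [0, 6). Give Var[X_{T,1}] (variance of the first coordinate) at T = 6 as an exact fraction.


2

Outcome values over d=0..5: [1, -1, 0, 0, 0, 0]
Σy = 0, Σy² = 2, M = 6
μ = 0/6 = 0,  σ² = 2/6 − (0)² = 1/3
Independent increments: Var[X_6] = 6·σ² = 6·(1/3) = 2


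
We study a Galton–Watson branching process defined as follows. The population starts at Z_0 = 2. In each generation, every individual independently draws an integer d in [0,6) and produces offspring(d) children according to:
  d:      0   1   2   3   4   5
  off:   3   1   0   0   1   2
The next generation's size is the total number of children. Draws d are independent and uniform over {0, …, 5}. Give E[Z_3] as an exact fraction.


343/108

Outcome values over d=0..5: [3, 1, 0, 0, 1, 2]
Σy = 7, Σy² = 15, M = 6
μ = 7/6 = 7/6,  σ² = 15/6 − (7/6)² = 41/36
E[Z_0] = 2
E[Z_1] = 7/6·E[Z_0] = 7/3
E[Z_2] = 7/6·E[Z_1] = 49/18
E[Z_3] = 7/6·E[Z_2] = 343/108


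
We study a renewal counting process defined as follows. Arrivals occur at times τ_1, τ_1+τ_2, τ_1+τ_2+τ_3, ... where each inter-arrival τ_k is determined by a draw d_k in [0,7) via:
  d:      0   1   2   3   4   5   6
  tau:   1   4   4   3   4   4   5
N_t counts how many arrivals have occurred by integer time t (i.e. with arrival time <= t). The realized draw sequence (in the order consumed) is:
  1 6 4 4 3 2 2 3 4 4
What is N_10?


2

draw d_1=1: τ_1=4, arrival time A_1=4
draw d_2=6: τ_2=5, arrival time A_2=9
draw d_3=4: τ_3=4, arrival time A_3=13
draw d_4=4: τ_4=4, arrival time A_4=17
draw d_5=3: τ_5=3, arrival time A_5=20
draw d_6=2: τ_6=4, arrival time A_6=24
draw d_7=2: τ_7=4, arrival time A_7=28
draw d_8=3: τ_8=3, arrival time A_8=31
draw d_9=4: τ_9=4, arrival time A_9=35
draw d_10=4: τ_10=4, arrival time A_10=39
N_t over t=0..10: 0:0 1:0 2:0 3:0 4:1 5:1 6:1 7:1 8:1 9:2 10:2


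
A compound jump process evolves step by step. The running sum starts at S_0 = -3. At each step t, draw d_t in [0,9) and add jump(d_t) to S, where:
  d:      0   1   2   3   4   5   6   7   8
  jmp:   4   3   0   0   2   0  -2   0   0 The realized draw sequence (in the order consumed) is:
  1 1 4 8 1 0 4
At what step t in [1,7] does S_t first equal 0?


t=0: S=-3, d=1, jump=3, S_1=0
t=1: S=0, d=1, jump=3, S_2=3
t=2: S=3, d=4, jump=2, S_3=5
t=3: S=5, d=8, jump=0, S_4=5
t=4: S=5, d=1, jump=3, S_5=8
t=5: S=8, d=0, jump=4, S_6=12
t=6: S=12, d=4, jump=2, S_7=14

1


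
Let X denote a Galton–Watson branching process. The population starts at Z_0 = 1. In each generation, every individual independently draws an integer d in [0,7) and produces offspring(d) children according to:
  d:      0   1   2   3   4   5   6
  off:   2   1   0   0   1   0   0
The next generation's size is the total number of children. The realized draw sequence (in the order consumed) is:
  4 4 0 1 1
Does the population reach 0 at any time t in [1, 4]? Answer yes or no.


no

gen 0: Z_0=1, draws=[4], offspring=[1], Z_1=1
gen 1: Z_1=1, draws=[4], offspring=[1], Z_2=1
gen 2: Z_2=1, draws=[0], offspring=[2], Z_3=2
gen 3: Z_3=2, draws=[1, 1], offspring=[1, 1], Z_4=2


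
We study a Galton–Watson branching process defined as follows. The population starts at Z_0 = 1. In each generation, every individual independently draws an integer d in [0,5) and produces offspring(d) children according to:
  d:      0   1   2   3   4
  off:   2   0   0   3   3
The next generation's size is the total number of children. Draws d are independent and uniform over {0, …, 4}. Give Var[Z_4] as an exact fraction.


Outcome values over d=0..4: [2, 0, 0, 3, 3]
Σy = 8, Σy² = 22, M = 5
μ = 8/5 = 8/5,  σ² = 22/5 − (8/5)² = 46/25
V_0 = 0, E_0 = 1
V_1 = 46/25·E_0 + (8/5)²·V_0 = 46/25;  E_1 = 8/5
V_2 = 46/25·E_1 + (8/5)²·V_1 = 4784/625;  E_2 = 64/25
V_3 = 46/25·E_2 + (8/5)²·V_2 = 379776/15625;  E_3 = 512/125
V_4 = 46/25·E_3 + (8/5)²·V_3 = 27249664/390625;  E_4 = 4096/625

27249664/390625


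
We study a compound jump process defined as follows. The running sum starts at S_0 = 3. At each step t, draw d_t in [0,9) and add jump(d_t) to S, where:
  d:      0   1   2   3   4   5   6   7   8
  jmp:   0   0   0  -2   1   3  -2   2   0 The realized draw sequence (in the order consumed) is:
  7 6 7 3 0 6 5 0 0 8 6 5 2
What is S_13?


t=0: S=3, d=7, jump=2, S_1=5
t=1: S=5, d=6, jump=-2, S_2=3
t=2: S=3, d=7, jump=2, S_3=5
t=3: S=5, d=3, jump=-2, S_4=3
t=4: S=3, d=0, jump=0, S_5=3
t=5: S=3, d=6, jump=-2, S_6=1
t=6: S=1, d=5, jump=3, S_7=4
t=7: S=4, d=0, jump=0, S_8=4
t=8: S=4, d=0, jump=0, S_9=4
t=9: S=4, d=8, jump=0, S_10=4
t=10: S=4, d=6, jump=-2, S_11=2
t=11: S=2, d=5, jump=3, S_12=5
t=12: S=5, d=2, jump=0, S_13=5

5


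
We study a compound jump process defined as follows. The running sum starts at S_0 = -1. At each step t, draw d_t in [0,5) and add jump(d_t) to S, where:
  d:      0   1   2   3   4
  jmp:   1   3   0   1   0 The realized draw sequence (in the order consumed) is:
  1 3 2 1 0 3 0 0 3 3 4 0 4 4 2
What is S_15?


t=0: S=-1, d=1, jump=3, S_1=2
t=1: S=2, d=3, jump=1, S_2=3
t=2: S=3, d=2, jump=0, S_3=3
t=3: S=3, d=1, jump=3, S_4=6
t=4: S=6, d=0, jump=1, S_5=7
t=5: S=7, d=3, jump=1, S_6=8
t=6: S=8, d=0, jump=1, S_7=9
t=7: S=9, d=0, jump=1, S_8=10
t=8: S=10, d=3, jump=1, S_9=11
t=9: S=11, d=3, jump=1, S_10=12
t=10: S=12, d=4, jump=0, S_11=12
t=11: S=12, d=0, jump=1, S_12=13
t=12: S=13, d=4, jump=0, S_13=13
t=13: S=13, d=4, jump=0, S_14=13
t=14: S=13, d=2, jump=0, S_15=13

13


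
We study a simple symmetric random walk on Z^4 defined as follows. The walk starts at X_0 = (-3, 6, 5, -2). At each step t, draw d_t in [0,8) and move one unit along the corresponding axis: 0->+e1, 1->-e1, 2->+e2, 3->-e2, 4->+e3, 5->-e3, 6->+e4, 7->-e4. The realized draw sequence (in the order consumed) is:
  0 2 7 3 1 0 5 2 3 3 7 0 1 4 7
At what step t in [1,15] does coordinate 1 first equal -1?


t=0: X=(-3, 6, 5, -2), d=0 → +e1, X_1=(-2, 6, 5, -2)
t=1: X=(-2, 6, 5, -2), d=2 → +e2, X_2=(-2, 7, 5, -2)
t=2: X=(-2, 7, 5, -2), d=7 → -e4, X_3=(-2, 7, 5, -3)
t=3: X=(-2, 7, 5, -3), d=3 → -e2, X_4=(-2, 6, 5, -3)
t=4: X=(-2, 6, 5, -3), d=1 → -e1, X_5=(-3, 6, 5, -3)
t=5: X=(-3, 6, 5, -3), d=0 → +e1, X_6=(-2, 6, 5, -3)
t=6: X=(-2, 6, 5, -3), d=5 → -e3, X_7=(-2, 6, 4, -3)
t=7: X=(-2, 6, 4, -3), d=2 → +e2, X_8=(-2, 7, 4, -3)
t=8: X=(-2, 7, 4, -3), d=3 → -e2, X_9=(-2, 6, 4, -3)
t=9: X=(-2, 6, 4, -3), d=3 → -e2, X_10=(-2, 5, 4, -3)
t=10: X=(-2, 5, 4, -3), d=7 → -e4, X_11=(-2, 5, 4, -4)
t=11: X=(-2, 5, 4, -4), d=0 → +e1, X_12=(-1, 5, 4, -4)
t=12: X=(-1, 5, 4, -4), d=1 → -e1, X_13=(-2, 5, 4, -4)
t=13: X=(-2, 5, 4, -4), d=4 → +e3, X_14=(-2, 5, 5, -4)
t=14: X=(-2, 5, 5, -4), d=7 → -e4, X_15=(-2, 5, 5, -5)

12


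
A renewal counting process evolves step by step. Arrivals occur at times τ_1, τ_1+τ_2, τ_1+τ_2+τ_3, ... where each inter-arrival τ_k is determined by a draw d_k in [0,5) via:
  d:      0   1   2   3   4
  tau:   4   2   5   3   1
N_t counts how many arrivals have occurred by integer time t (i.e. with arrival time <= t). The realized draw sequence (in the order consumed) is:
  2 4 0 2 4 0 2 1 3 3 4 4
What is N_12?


draw d_1=2: τ_1=5, arrival time A_1=5
draw d_2=4: τ_2=1, arrival time A_2=6
draw d_3=0: τ_3=4, arrival time A_3=10
draw d_4=2: τ_4=5, arrival time A_4=15
draw d_5=4: τ_5=1, arrival time A_5=16
draw d_6=0: τ_6=4, arrival time A_6=20
draw d_7=2: τ_7=5, arrival time A_7=25
draw d_8=1: τ_8=2, arrival time A_8=27
draw d_9=3: τ_9=3, arrival time A_9=30
draw d_10=3: τ_10=3, arrival time A_10=33
draw d_11=4: τ_11=1, arrival time A_11=34
draw d_12=4: τ_12=1, arrival time A_12=35
N_t over t=0..12: 0:0 1:0 2:0 3:0 4:0 5:1 6:2 7:2 8:2 9:2 10:3 11:3 12:3

3


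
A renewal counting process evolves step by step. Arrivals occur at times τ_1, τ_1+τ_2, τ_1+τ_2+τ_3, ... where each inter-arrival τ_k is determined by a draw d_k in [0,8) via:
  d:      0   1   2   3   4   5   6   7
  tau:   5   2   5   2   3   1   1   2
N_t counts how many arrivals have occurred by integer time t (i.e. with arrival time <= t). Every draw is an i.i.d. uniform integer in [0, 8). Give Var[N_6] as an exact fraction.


15811415/16777216

Inter-arrival values over d=0..7: [5, 2, 5, 2, 3, 1, 1, 2]
Each d has probability 1/8, so the pmf of τ is: f(1) = 1/4, f(2) = 3/8, f(3) = 1/8, f(5) = 1/4
Let p_n(j) = P(N_n = j), with p_0 = [1]. Condition on τ_1: p_n(0) = P(τ > n), and for j >= 1, p_n(j) = Σ_{k<=n} f(k)·p_{n−k}(j−1)
p_1 = [3/4, 1/4]  (j = 0..1)
p_2 = [3/8, 9/16, 1/16]  (j = 0..2)
p_3 = [1/4, 1/2, 15/64, 1/64]  (j = 0..3)
p_4 = [1/4, 19/64, 47/128, 21/256, 1/256]  (j = 0..4)
p_5 = [0, 29/64, 85/256, 3/16, 27/1024, 1/1024]  (j = 0..5)
p_6 = [0, 5/16, 179/512, 1/4, 163/2048, 33/4096, 1/4096]  (j = 0..6)
E[N_6] = Σ j·p_6(j) = 8691/4096;  E[N_6²] = Σ j²·p_6(j) = 22301/4096
Var[N_6] = 22301/4096 − (8691/4096)² = 15811415/16777216


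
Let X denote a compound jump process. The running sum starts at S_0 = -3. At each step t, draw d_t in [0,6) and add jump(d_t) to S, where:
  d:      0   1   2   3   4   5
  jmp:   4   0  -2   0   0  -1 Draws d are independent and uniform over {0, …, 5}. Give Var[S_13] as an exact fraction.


1625/36

Outcome values over d=0..5: [4, 0, -2, 0, 0, -1]
Σy = 1, Σy² = 21, M = 6
μ = 1/6 = 1/6,  σ² = 21/6 − (1/6)² = 125/36
Independent increments: Var[S_13] = 13·σ² = 13·(125/36) = 1625/36


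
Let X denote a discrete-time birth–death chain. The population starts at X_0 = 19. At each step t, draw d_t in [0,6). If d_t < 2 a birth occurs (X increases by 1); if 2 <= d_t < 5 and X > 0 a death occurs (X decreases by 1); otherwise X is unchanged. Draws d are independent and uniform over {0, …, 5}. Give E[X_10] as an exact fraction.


52/3

X can drop by at most 1 per step and X_0 = 19 > T = 10, so X_t >= 19 − t >= 9 > 0 for every t <= 10: the floor at 0 (the 'and X > 0' condition) never binds. Hence X_10 = X_0 + Σ_{t<10} Y_t with i.i.d. increments Y_t = y(d_t) ∈ {+1, −1, 0}.
Outcome values over d=0..5: [1, 1, -1, -1, -1, 0]
Σy = -1, Σy² = 5, M = 6
μ = -1/6 = -1/6,  σ² = 5/6 − (-1/6)² = 29/36
E[X_10] = 19 + 10·(-1/6) = 52/3


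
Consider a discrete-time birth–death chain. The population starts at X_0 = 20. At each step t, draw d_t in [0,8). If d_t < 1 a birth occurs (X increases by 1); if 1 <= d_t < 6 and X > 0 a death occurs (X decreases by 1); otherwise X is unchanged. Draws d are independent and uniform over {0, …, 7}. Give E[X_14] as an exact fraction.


13

X can drop by at most 1 per step and X_0 = 20 > T = 14, so X_t >= 20 − t >= 6 > 0 for every t <= 14: the floor at 0 (the 'and X > 0' condition) never binds. Hence X_14 = X_0 + Σ_{t<14} Y_t with i.i.d. increments Y_t = y(d_t) ∈ {+1, −1, 0}.
Outcome values over d=0..7: [1, -1, -1, -1, -1, -1, 0, 0]
Σy = -4, Σy² = 6, M = 8
μ = -4/8 = -1/2,  σ² = 6/8 − (-1/2)² = 1/2
E[X_14] = 20 + 14·(-1/2) = 13


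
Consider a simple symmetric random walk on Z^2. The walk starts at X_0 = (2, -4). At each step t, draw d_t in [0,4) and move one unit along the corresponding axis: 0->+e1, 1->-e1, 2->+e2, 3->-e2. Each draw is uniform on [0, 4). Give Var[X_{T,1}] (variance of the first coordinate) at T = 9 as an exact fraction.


9/2

Outcome values over d=0..3: [1, -1, 0, 0]
Σy = 0, Σy² = 2, M = 4
μ = 0/4 = 0,  σ² = 2/4 − (0)² = 1/2
Independent increments: Var[X_9] = 9·σ² = 9·(1/2) = 9/2


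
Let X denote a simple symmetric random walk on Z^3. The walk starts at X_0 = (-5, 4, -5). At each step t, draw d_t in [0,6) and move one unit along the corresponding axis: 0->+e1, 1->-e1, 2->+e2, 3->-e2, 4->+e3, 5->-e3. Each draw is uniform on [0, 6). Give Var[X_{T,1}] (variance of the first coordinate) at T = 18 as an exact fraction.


Outcome values over d=0..5: [1, -1, 0, 0, 0, 0]
Σy = 0, Σy² = 2, M = 6
μ = 0/6 = 0,  σ² = 2/6 − (0)² = 1/3
Independent increments: Var[X_18] = 18·σ² = 18·(1/3) = 6

6
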